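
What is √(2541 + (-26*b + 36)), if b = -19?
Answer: √3071 ≈ 55.417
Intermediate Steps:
√(2541 + (-26*b + 36)) = √(2541 + (-26*(-19) + 36)) = √(2541 + (494 + 36)) = √(2541 + 530) = √3071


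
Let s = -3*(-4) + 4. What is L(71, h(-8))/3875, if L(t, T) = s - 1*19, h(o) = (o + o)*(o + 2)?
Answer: -3/3875 ≈ -0.00077419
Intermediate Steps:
s = 16 (s = 12 + 4 = 16)
h(o) = 2*o*(2 + o) (h(o) = (2*o)*(2 + o) = 2*o*(2 + o))
L(t, T) = -3 (L(t, T) = 16 - 1*19 = 16 - 19 = -3)
L(71, h(-8))/3875 = -3/3875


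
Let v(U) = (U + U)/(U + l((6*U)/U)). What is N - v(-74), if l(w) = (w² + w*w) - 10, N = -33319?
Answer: -99994/3 ≈ -33331.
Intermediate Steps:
l(w) = -10 + 2*w² (l(w) = (w² + w²) - 10 = 2*w² - 10 = -10 + 2*w²)
v(U) = 2*U/(62 + U) (v(U) = (U + U)/(U + (-10 + 2*((6*U)/U)²)) = (2*U)/(U + (-10 + 2*6²)) = (2*U)/(U + (-10 + 2*36)) = (2*U)/(U + (-10 + 72)) = (2*U)/(U + 62) = (2*U)/(62 + U) = 2*U/(62 + U))
N - v(-74) = -33319 - 2*(-74)/(62 - 74) = -33319 - 2*(-74)/(-12) = -33319 - 2*(-74)*(-1)/12 = -33319 - 1*37/3 = -33319 - 37/3 = -99994/3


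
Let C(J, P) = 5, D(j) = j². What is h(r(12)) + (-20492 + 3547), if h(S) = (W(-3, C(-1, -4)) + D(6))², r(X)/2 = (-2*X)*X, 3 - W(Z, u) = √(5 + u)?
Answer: -16945 + (39 - √10)² ≈ -15661.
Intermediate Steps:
W(Z, u) = 3 - √(5 + u)
r(X) = -4*X² (r(X) = 2*((-2*X)*X) = 2*(-2*X²) = -4*X²)
h(S) = (39 - √10)² (h(S) = ((3 - √(5 + 5)) + 6²)² = ((3 - √10) + 36)² = (39 - √10)²)
h(r(12)) + (-20492 + 3547) = (39 - √10)² + (-20492 + 3547) = (39 - √10)² - 16945 = -16945 + (39 - √10)²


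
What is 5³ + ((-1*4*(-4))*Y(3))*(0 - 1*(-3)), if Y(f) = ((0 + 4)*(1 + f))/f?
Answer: 381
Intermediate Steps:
Y(f) = (4 + 4*f)/f (Y(f) = (4*(1 + f))/f = (4 + 4*f)/f)
5³ + ((-1*4*(-4))*Y(3))*(0 - 1*(-3)) = 5³ + ((-1*4*(-4))*(4 + 4/3))*(0 - 1*(-3)) = 125 + ((-4*(-4))*(4 + 4*(⅓)))*(0 + 3) = 125 + (16*(4 + 4/3))*3 = 125 + (16*(16/3))*3 = 125 + (256/3)*3 = 125 + 256 = 381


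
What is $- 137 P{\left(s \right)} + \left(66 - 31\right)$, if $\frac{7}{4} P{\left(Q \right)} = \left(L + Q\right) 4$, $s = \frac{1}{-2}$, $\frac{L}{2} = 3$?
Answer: $- \frac{11811}{7} \approx -1687.3$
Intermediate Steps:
$L = 6$ ($L = 2 \cdot 3 = 6$)
$s = - \frac{1}{2} \approx -0.5$
$P{\left(Q \right)} = \frac{96}{7} + \frac{16 Q}{7}$ ($P{\left(Q \right)} = \frac{4 \left(6 + Q\right) 4}{7} = \frac{4 \left(24 + 4 Q\right)}{7} = \frac{96}{7} + \frac{16 Q}{7}$)
$- 137 P{\left(s \right)} + \left(66 - 31\right) = - 137 \left(\frac{96}{7} + \frac{16}{7} \left(- \frac{1}{2}\right)\right) + \left(66 - 31\right) = - 137 \left(\frac{96}{7} - \frac{8}{7}\right) + \left(66 - 31\right) = \left(-137\right) \frac{88}{7} + 35 = - \frac{12056}{7} + 35 = - \frac{11811}{7}$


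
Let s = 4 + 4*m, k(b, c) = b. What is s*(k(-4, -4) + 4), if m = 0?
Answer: 0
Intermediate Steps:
s = 4 (s = 4 + 4*0 = 4 + 0 = 4)
s*(k(-4, -4) + 4) = 4*(-4 + 4) = 4*0 = 0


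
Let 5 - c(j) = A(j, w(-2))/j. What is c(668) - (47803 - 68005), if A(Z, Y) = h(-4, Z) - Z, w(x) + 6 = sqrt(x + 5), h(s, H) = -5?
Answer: 13498949/668 ≈ 20208.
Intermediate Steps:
w(x) = -6 + sqrt(5 + x) (w(x) = -6 + sqrt(x + 5) = -6 + sqrt(5 + x))
A(Z, Y) = -5 - Z
c(j) = 5 - (-5 - j)/j
c(668) - (47803 - 68005) = (6 + 5/668) - (47803 - 68005) = (6 + 5*(1/668)) - 1*(-20202) = (6 + 5/668) + 20202 = 4013/668 + 20202 = 13498949/668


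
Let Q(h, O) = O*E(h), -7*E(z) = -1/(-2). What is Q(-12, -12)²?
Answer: 36/49 ≈ 0.73469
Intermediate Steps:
E(z) = -1/14 (E(z) = -(-1)/(7*(-2)) = -(-1)*(-1)/(7*2) = -⅐*½ = -1/14)
Q(h, O) = -O/14 (Q(h, O) = O*(-1/14) = -O/14)
Q(-12, -12)² = (-1/14*(-12))² = (6/7)² = 36/49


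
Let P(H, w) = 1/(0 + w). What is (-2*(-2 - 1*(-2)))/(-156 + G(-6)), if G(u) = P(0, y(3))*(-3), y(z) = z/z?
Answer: 0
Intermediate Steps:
y(z) = 1
P(H, w) = 1/w
G(u) = -3 (G(u) = -3/1 = 1*(-3) = -3)
(-2*(-2 - 1*(-2)))/(-156 + G(-6)) = (-2*(-2 - 1*(-2)))/(-156 - 3) = -2*(-2 + 2)/(-159) = -2*0*(-1/159) = 0*(-1/159) = 0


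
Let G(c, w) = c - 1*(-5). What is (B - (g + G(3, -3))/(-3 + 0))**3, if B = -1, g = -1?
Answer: 64/27 ≈ 2.3704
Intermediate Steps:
G(c, w) = 5 + c (G(c, w) = c + 5 = 5 + c)
(B - (g + G(3, -3))/(-3 + 0))**3 = (-1 - (-1 + (5 + 3))/(-3 + 0))**3 = (-1 - (-1 + 8)/(-3))**3 = (-1 - 7*(-1)/3)**3 = (-1 - 1*(-7/3))**3 = (-1 + 7/3)**3 = (4/3)**3 = 64/27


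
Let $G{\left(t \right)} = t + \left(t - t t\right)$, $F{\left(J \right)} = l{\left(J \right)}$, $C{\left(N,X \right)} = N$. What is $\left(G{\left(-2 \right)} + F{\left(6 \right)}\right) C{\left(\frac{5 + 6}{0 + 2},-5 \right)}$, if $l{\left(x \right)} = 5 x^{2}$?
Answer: $946$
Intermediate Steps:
$F{\left(J \right)} = 5 J^{2}$
$G{\left(t \right)} = - t^{2} + 2 t$ ($G{\left(t \right)} = t - \left(t^{2} - t\right) = - t^{2} + 2 t$)
$\left(G{\left(-2 \right)} + F{\left(6 \right)}\right) C{\left(\frac{5 + 6}{0 + 2},-5 \right)} = \left(- 2 \left(2 - -2\right) + 5 \cdot 6^{2}\right) \frac{5 + 6}{0 + 2} = \left(- 2 \left(2 + 2\right) + 5 \cdot 36\right) \frac{11}{2} = \left(\left(-2\right) 4 + 180\right) 11 \cdot \frac{1}{2} = \left(-8 + 180\right) \frac{11}{2} = 172 \cdot \frac{11}{2} = 946$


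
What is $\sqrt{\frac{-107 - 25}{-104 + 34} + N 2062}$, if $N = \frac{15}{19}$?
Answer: $\frac{2 \sqrt{180182415}}{665} \approx 40.371$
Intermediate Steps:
$N = \frac{15}{19}$ ($N = 15 \cdot \frac{1}{19} = \frac{15}{19} \approx 0.78947$)
$\sqrt{\frac{-107 - 25}{-104 + 34} + N 2062} = \sqrt{\frac{-107 - 25}{-104 + 34} + \frac{15}{19} \cdot 2062} = \sqrt{\frac{1}{-70} \left(-132\right) + \frac{30930}{19}} = \sqrt{\left(- \frac{1}{70}\right) \left(-132\right) + \frac{30930}{19}} = \sqrt{\frac{66}{35} + \frac{30930}{19}} = \sqrt{\frac{1083804}{665}} = \frac{2 \sqrt{180182415}}{665}$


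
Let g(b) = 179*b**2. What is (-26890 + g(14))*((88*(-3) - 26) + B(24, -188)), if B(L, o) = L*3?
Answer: -1786292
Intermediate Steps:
B(L, o) = 3*L
(-26890 + g(14))*((88*(-3) - 26) + B(24, -188)) = (-26890 + 179*14**2)*((88*(-3) - 26) + 3*24) = (-26890 + 179*196)*((-264 - 26) + 72) = (-26890 + 35084)*(-290 + 72) = 8194*(-218) = -1786292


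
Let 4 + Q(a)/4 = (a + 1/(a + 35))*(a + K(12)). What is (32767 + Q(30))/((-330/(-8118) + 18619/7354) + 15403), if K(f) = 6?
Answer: 2179728225378/905774176645 ≈ 2.4065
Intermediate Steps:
Q(a) = -16 + 4*(6 + a)*(a + 1/(35 + a)) (Q(a) = -16 + 4*((a + 1/(a + 35))*(a + 6)) = -16 + 4*((a + 1/(35 + a))*(6 + a)) = -16 + 4*((6 + a)*(a + 1/(35 + a))) = -16 + 4*(6 + a)*(a + 1/(35 + a)))
(32767 + Q(30))/((-330/(-8118) + 18619/7354) + 15403) = (32767 + 4*(-134 + 30³ + 41*30² + 207*30)/(35 + 30))/((-330/(-8118) + 18619/7354) + 15403) = (32767 + 4*(-134 + 27000 + 41*900 + 6210)/65)/((-330*(-1/8118) + 18619*(1/7354)) + 15403) = (32767 + 4*(1/65)*(-134 + 27000 + 36900 + 6210))/((5/123 + 18619/7354) + 15403) = (32767 + 4*(1/65)*69976)/(2326907/904542 + 15403) = (32767 + 279904/65)/(13934987333/904542) = (2409759/65)*(904542/13934987333) = 2179728225378/905774176645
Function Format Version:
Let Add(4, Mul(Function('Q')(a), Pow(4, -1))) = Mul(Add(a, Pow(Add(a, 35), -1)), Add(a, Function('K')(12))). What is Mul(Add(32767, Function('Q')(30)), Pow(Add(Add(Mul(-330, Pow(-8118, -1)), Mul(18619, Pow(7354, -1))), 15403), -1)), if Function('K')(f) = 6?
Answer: Rational(2179728225378, 905774176645) ≈ 2.4065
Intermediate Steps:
Function('Q')(a) = Add(-16, Mul(4, Add(6, a), Add(a, Pow(Add(35, a), -1)))) (Function('Q')(a) = Add(-16, Mul(4, Mul(Add(a, Pow(Add(a, 35), -1)), Add(a, 6)))) = Add(-16, Mul(4, Mul(Add(a, Pow(Add(35, a), -1)), Add(6, a)))) = Add(-16, Mul(4, Mul(Add(6, a), Add(a, Pow(Add(35, a), -1))))) = Add(-16, Mul(4, Add(6, a), Add(a, Pow(Add(35, a), -1)))))
Mul(Add(32767, Function('Q')(30)), Pow(Add(Add(Mul(-330, Pow(-8118, -1)), Mul(18619, Pow(7354, -1))), 15403), -1)) = Mul(Add(32767, Mul(4, Pow(Add(35, 30), -1), Add(-134, Pow(30, 3), Mul(41, Pow(30, 2)), Mul(207, 30)))), Pow(Add(Add(Mul(-330, Pow(-8118, -1)), Mul(18619, Pow(7354, -1))), 15403), -1)) = Mul(Add(32767, Mul(4, Pow(65, -1), Add(-134, 27000, Mul(41, 900), 6210))), Pow(Add(Add(Mul(-330, Rational(-1, 8118)), Mul(18619, Rational(1, 7354))), 15403), -1)) = Mul(Add(32767, Mul(4, Rational(1, 65), Add(-134, 27000, 36900, 6210))), Pow(Add(Add(Rational(5, 123), Rational(18619, 7354)), 15403), -1)) = Mul(Add(32767, Mul(4, Rational(1, 65), 69976)), Pow(Add(Rational(2326907, 904542), 15403), -1)) = Mul(Add(32767, Rational(279904, 65)), Pow(Rational(13934987333, 904542), -1)) = Mul(Rational(2409759, 65), Rational(904542, 13934987333)) = Rational(2179728225378, 905774176645)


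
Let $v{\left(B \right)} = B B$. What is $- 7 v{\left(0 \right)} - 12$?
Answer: $-12$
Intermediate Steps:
$v{\left(B \right)} = B^{2}$
$- 7 v{\left(0 \right)} - 12 = - 7 \cdot 0^{2} - 12 = \left(-7\right) 0 - 12 = 0 - 12 = -12$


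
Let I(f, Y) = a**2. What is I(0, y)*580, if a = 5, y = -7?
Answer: 14500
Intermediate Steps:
I(f, Y) = 25 (I(f, Y) = 5**2 = 25)
I(0, y)*580 = 25*580 = 14500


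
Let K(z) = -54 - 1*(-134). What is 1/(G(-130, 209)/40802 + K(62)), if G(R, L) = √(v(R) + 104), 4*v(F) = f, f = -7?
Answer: 532737025280/42618962021991 - 81604*√409/42618962021991 ≈ 0.012500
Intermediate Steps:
v(F) = -7/4 (v(F) = (¼)*(-7) = -7/4)
G(R, L) = √409/2 (G(R, L) = √(-7/4 + 104) = √(409/4) = √409/2)
K(z) = 80 (K(z) = -54 + 134 = 80)
1/(G(-130, 209)/40802 + K(62)) = 1/((√409/2)/40802 + 80) = 1/((√409/2)*(1/40802) + 80) = 1/(√409/81604 + 80) = 1/(80 + √409/81604)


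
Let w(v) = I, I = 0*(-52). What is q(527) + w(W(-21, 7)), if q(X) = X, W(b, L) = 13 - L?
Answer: 527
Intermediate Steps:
I = 0
w(v) = 0
q(527) + w(W(-21, 7)) = 527 + 0 = 527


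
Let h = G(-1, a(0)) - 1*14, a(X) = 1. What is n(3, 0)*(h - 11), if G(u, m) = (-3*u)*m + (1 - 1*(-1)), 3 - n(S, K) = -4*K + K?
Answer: -60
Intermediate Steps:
n(S, K) = 3 + 3*K (n(S, K) = 3 - (-4*K + K) = 3 - (-3)*K = 3 + 3*K)
G(u, m) = 2 - 3*m*u (G(u, m) = -3*m*u + (1 + 1) = -3*m*u + 2 = 2 - 3*m*u)
h = -9 (h = (2 - 3*1*(-1)) - 1*14 = (2 + 3) - 14 = 5 - 14 = -9)
n(3, 0)*(h - 11) = (3 + 3*0)*(-9 - 11) = (3 + 0)*(-20) = 3*(-20) = -60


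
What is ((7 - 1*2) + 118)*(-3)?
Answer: -369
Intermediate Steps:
((7 - 1*2) + 118)*(-3) = ((7 - 2) + 118)*(-3) = (5 + 118)*(-3) = 123*(-3) = -369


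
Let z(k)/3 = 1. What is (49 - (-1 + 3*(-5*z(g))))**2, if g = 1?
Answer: 9025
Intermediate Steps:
z(k) = 3 (z(k) = 3*1 = 3)
(49 - (-1 + 3*(-5*z(g))))**2 = (49 - (-1 + 3*(-5*3)))**2 = (49 - (-1 + 3*(-15)))**2 = (49 - (-1 - 45))**2 = (49 - 1*(-46))**2 = (49 + 46)**2 = 95**2 = 9025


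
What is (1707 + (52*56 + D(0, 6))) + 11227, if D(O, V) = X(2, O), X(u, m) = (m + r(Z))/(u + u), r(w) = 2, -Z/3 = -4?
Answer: 31693/2 ≈ 15847.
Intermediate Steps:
Z = 12 (Z = -3*(-4) = 12)
X(u, m) = (2 + m)/(2*u) (X(u, m) = (m + 2)/(u + u) = (2 + m)/((2*u)) = (2 + m)*(1/(2*u)) = (2 + m)/(2*u))
D(O, V) = ½ + O/4 (D(O, V) = (½)*(2 + O)/2 = (½)*(½)*(2 + O) = ½ + O/4)
(1707 + (52*56 + D(0, 6))) + 11227 = (1707 + (52*56 + (½ + (¼)*0))) + 11227 = (1707 + (2912 + (½ + 0))) + 11227 = (1707 + (2912 + ½)) + 11227 = (1707 + 5825/2) + 11227 = 9239/2 + 11227 = 31693/2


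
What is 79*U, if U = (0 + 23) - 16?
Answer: 553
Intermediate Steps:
U = 7 (U = 23 - 16 = 7)
79*U = 79*7 = 553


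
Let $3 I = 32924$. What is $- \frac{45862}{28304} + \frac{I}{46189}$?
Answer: $- \frac{2711539429}{1961000184} \approx -1.3827$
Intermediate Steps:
$I = \frac{32924}{3}$ ($I = \frac{1}{3} \cdot 32924 = \frac{32924}{3} \approx 10975.0$)
$- \frac{45862}{28304} + \frac{I}{46189} = - \frac{45862}{28304} + \frac{32924}{3 \cdot 46189} = \left(-45862\right) \frac{1}{28304} + \frac{32924}{3} \cdot \frac{1}{46189} = - \frac{22931}{14152} + \frac{32924}{138567} = - \frac{2711539429}{1961000184}$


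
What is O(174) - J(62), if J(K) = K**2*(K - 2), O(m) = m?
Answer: -230466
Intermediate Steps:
J(K) = K**2*(-2 + K)
O(174) - J(62) = 174 - 62**2*(-2 + 62) = 174 - 3844*60 = 174 - 1*230640 = 174 - 230640 = -230466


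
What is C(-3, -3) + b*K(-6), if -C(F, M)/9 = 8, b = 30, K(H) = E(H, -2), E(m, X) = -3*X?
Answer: 108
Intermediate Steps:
K(H) = 6 (K(H) = -3*(-2) = 6)
C(F, M) = -72 (C(F, M) = -9*8 = -72)
C(-3, -3) + b*K(-6) = -72 + 30*6 = -72 + 180 = 108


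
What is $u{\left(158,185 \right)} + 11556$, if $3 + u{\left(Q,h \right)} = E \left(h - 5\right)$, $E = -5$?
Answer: $10653$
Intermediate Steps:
$u{\left(Q,h \right)} = 22 - 5 h$ ($u{\left(Q,h \right)} = -3 - 5 \left(h - 5\right) = -3 - 5 \left(-5 + h\right) = -3 - \left(-25 + 5 h\right) = 22 - 5 h$)
$u{\left(158,185 \right)} + 11556 = \left(22 - 925\right) + 11556 = -903 + 11556 = 10653$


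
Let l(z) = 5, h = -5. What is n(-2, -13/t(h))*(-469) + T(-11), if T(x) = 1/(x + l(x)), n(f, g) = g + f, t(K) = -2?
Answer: -6332/3 ≈ -2110.7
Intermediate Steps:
n(f, g) = f + g
T(x) = 1/(5 + x) (T(x) = 1/(x + 5) = 1/(5 + x))
n(-2, -13/t(h))*(-469) + T(-11) = (-2 - 13/(-2))*(-469) + 1/(5 - 11) = (-2 - 13*(-1/2))*(-469) + 1/(-6) = (-2 + 13/2)*(-469) - 1/6 = (9/2)*(-469) - 1/6 = -4221/2 - 1/6 = -6332/3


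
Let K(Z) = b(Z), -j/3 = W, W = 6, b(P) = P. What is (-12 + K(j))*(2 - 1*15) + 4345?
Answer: 4735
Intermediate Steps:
j = -18 (j = -3*6 = -18)
K(Z) = Z
(-12 + K(j))*(2 - 1*15) + 4345 = (-12 - 18)*(2 - 1*15) + 4345 = -30*(2 - 15) + 4345 = -30*(-13) + 4345 = 390 + 4345 = 4735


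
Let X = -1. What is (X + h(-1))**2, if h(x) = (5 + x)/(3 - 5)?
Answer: 9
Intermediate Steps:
h(x) = -5/2 - x/2 (h(x) = (5 + x)/(-2) = (5 + x)*(-1/2) = -5/2 - x/2)
(X + h(-1))**2 = (-1 + (-5/2 - 1/2*(-1)))**2 = (-1 + (-5/2 + 1/2))**2 = (-1 - 2)**2 = (-3)**2 = 9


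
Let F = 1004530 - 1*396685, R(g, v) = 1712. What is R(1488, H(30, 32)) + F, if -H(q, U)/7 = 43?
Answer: 609557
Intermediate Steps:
H(q, U) = -301 (H(q, U) = -7*43 = -301)
F = 607845 (F = 1004530 - 396685 = 607845)
R(1488, H(30, 32)) + F = 1712 + 607845 = 609557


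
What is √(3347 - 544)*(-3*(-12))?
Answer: 36*√2803 ≈ 1906.0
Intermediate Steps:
√(3347 - 544)*(-3*(-12)) = √2803*36 = 36*√2803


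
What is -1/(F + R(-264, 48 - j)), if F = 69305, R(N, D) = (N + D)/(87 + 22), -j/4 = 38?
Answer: -109/7554181 ≈ -1.4429e-5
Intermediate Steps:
j = -152 (j = -4*38 = -152)
R(N, D) = D/109 + N/109 (R(N, D) = (D + N)/109 = (D + N)*(1/109) = D/109 + N/109)
-1/(F + R(-264, 48 - j)) = -1/(69305 + ((48 - 1*(-152))/109 + (1/109)*(-264))) = -1/(69305 + ((48 + 152)/109 - 264/109)) = -1/(69305 + ((1/109)*200 - 264/109)) = -1/(69305 + (200/109 - 264/109)) = -1/(69305 - 64/109) = -1/7554181/109 = -1*109/7554181 = -109/7554181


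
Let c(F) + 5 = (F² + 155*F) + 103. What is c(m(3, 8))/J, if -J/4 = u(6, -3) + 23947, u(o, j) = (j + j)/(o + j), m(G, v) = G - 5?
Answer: 52/23945 ≈ 0.0021716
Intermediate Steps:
m(G, v) = -5 + G
u(o, j) = 2*j/(j + o) (u(o, j) = (2*j)/(j + o) = 2*j/(j + o))
c(F) = 98 + F² + 155*F (c(F) = -5 + ((F² + 155*F) + 103) = -5 + (103 + F² + 155*F) = 98 + F² + 155*F)
J = -95780 (J = -4*(2*(-3)/(-3 + 6) + 23947) = -4*(2*(-3)/3 + 23947) = -4*(2*(-3)*(⅓) + 23947) = -4*(-2 + 23947) = -4*23945 = -95780)
c(m(3, 8))/J = (98 + (-5 + 3)² + 155*(-5 + 3))/(-95780) = (98 + (-2)² + 155*(-2))*(-1/95780) = (98 + 4 - 310)*(-1/95780) = -208*(-1/95780) = 52/23945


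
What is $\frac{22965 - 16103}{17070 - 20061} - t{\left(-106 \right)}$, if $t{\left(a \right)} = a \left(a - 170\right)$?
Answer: $- \frac{87511558}{2991} \approx -29258.0$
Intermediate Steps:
$t{\left(a \right)} = a \left(-170 + a\right)$
$\frac{22965 - 16103}{17070 - 20061} - t{\left(-106 \right)} = \frac{22965 - 16103}{17070 - 20061} - - 106 \left(-170 - 106\right) = \frac{6862}{-2991} - \left(-106\right) \left(-276\right) = 6862 \left(- \frac{1}{2991}\right) - 29256 = - \frac{6862}{2991} - 29256 = - \frac{87511558}{2991}$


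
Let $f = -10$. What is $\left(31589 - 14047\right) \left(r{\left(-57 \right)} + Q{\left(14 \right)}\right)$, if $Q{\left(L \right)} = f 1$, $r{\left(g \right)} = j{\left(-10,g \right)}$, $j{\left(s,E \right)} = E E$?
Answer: $56818538$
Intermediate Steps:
$j{\left(s,E \right)} = E^{2}$
$r{\left(g \right)} = g^{2}$
$Q{\left(L \right)} = -10$ ($Q{\left(L \right)} = \left(-10\right) 1 = -10$)
$\left(31589 - 14047\right) \left(r{\left(-57 \right)} + Q{\left(14 \right)}\right) = \left(31589 - 14047\right) \left(\left(-57\right)^{2} - 10\right) = 17542 \left(3249 - 10\right) = 17542 \cdot 3239 = 56818538$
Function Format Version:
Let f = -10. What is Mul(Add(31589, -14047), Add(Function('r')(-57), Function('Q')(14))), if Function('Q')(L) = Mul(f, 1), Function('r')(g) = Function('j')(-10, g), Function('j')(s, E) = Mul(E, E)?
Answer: 56818538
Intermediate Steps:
Function('j')(s, E) = Pow(E, 2)
Function('r')(g) = Pow(g, 2)
Function('Q')(L) = -10 (Function('Q')(L) = Mul(-10, 1) = -10)
Mul(Add(31589, -14047), Add(Function('r')(-57), Function('Q')(14))) = Mul(Add(31589, -14047), Add(Pow(-57, 2), -10)) = Mul(17542, Add(3249, -10)) = Mul(17542, 3239) = 56818538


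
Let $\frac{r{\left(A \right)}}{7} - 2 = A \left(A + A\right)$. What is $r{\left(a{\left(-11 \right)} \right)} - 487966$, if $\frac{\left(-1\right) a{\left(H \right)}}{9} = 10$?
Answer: $-374552$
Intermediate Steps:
$a{\left(H \right)} = -90$ ($a{\left(H \right)} = \left(-9\right) 10 = -90$)
$r{\left(A \right)} = 14 + 14 A^{2}$ ($r{\left(A \right)} = 14 + 7 A \left(A + A\right) = 14 + 7 A 2 A = 14 + 7 \cdot 2 A^{2} = 14 + 14 A^{2}$)
$r{\left(a{\left(-11 \right)} \right)} - 487966 = \left(14 + 14 \left(-90\right)^{2}\right) - 487966 = \left(14 + 14 \cdot 8100\right) - 487966 = \left(14 + 113400\right) - 487966 = 113414 - 487966 = -374552$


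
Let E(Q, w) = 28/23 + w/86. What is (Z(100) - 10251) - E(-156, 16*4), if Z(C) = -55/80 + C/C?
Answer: -162237919/15824 ≈ -10253.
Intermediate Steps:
Z(C) = 5/16 (Z(C) = -55*1/80 + 1 = -11/16 + 1 = 5/16)
E(Q, w) = 28/23 + w/86 (E(Q, w) = 28*(1/23) + w*(1/86) = 28/23 + w/86)
(Z(100) - 10251) - E(-156, 16*4) = (5/16 - 10251) - (28/23 + (16*4)/86) = -164011/16 - (28/23 + (1/86)*64) = -164011/16 - (28/23 + 32/43) = -164011/16 - 1*1940/989 = -164011/16 - 1940/989 = -162237919/15824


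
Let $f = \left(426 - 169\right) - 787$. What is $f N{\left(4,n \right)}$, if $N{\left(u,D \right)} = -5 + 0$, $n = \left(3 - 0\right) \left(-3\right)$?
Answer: $2650$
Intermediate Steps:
$n = -9$ ($n = \left(3 + 0\right) \left(-3\right) = 3 \left(-3\right) = -9$)
$N{\left(u,D \right)} = -5$
$f = -530$ ($f = 257 - 787 = -530$)
$f N{\left(4,n \right)} = \left(-530\right) \left(-5\right) = 2650$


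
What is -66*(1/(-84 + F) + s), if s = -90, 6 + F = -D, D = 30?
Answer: 118811/20 ≈ 5940.5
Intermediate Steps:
F = -36 (F = -6 - 1*30 = -6 - 30 = -36)
-66*(1/(-84 + F) + s) = -66*(1/(-84 - 36) - 90) = -66*(1/(-120) - 90) = -66*(-1/120 - 90) = -66*(-10801/120) = 118811/20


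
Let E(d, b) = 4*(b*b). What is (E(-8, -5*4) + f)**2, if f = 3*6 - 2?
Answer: 2611456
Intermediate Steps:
E(d, b) = 4*b**2
f = 16 (f = 18 - 2 = 16)
(E(-8, -5*4) + f)**2 = (4*(-5*4)**2 + 16)**2 = (4*(-20)**2 + 16)**2 = (4*400 + 16)**2 = (1600 + 16)**2 = 1616**2 = 2611456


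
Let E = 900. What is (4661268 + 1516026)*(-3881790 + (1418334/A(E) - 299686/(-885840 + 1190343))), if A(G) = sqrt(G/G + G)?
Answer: -2433888840781309488/101501 + 8761466108196*sqrt(901)/901 ≈ -2.3687e+13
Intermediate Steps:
A(G) = sqrt(1 + G)
(4661268 + 1516026)*(-3881790 + (1418334/A(E) - 299686/(-885840 + 1190343))) = (4661268 + 1516026)*(-3881790 + (1418334/(sqrt(1 + 900)) - 299686/(-885840 + 1190343))) = 6177294*(-3881790 + (1418334/(sqrt(901)) - 299686/304503)) = 6177294*(-3881790 + (1418334*(sqrt(901)/901) - 299686*1/304503)) = 6177294*(-3881790 + (1418334*sqrt(901)/901 - 299686/304503)) = 6177294*(-3881790 + (-299686/304503 + 1418334*sqrt(901)/901)) = 6177294*(-1182017000056/304503 + 1418334*sqrt(901)/901) = -2433888840781309488/101501 + 8761466108196*sqrt(901)/901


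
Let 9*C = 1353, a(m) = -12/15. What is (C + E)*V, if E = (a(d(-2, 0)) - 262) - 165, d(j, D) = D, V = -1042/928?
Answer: 1084201/3480 ≈ 311.55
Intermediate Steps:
V = -521/464 (V = -1042*1/928 = -521/464 ≈ -1.1228)
a(m) = -⅘ (a(m) = -12*1/15 = -⅘)
C = 451/3 (C = (⅑)*1353 = 451/3 ≈ 150.33)
E = -2139/5 (E = (-⅘ - 262) - 165 = -1314/5 - 165 = -2139/5 ≈ -427.80)
(C + E)*V = (451/3 - 2139/5)*(-521/464) = -4162/15*(-521/464) = 1084201/3480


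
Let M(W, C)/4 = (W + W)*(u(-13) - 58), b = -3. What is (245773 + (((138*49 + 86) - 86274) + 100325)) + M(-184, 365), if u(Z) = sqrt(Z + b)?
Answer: 352048 - 5888*I ≈ 3.5205e+5 - 5888.0*I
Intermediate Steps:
u(Z) = sqrt(-3 + Z) (u(Z) = sqrt(Z - 3) = sqrt(-3 + Z))
M(W, C) = 8*W*(-58 + 4*I) (M(W, C) = 4*((W + W)*(sqrt(-3 - 13) - 58)) = 4*((2*W)*(sqrt(-16) - 58)) = 4*((2*W)*(4*I - 58)) = 4*((2*W)*(-58 + 4*I)) = 4*(2*W*(-58 + 4*I)) = 8*W*(-58 + 4*I))
(245773 + (((138*49 + 86) - 86274) + 100325)) + M(-184, 365) = (245773 + (((138*49 + 86) - 86274) + 100325)) - 184*(-464 + 32*I) = (245773 + (((6762 + 86) - 86274) + 100325)) + (85376 - 5888*I) = (245773 + ((6848 - 86274) + 100325)) + (85376 - 5888*I) = (245773 + (-79426 + 100325)) + (85376 - 5888*I) = (245773 + 20899) + (85376 - 5888*I) = 266672 + (85376 - 5888*I) = 352048 - 5888*I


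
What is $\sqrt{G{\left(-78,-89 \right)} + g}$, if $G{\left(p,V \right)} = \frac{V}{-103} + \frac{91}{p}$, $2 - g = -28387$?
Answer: $\frac{\sqrt{10842324870}}{618} \approx 168.49$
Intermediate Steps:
$g = 28389$ ($g = 2 - -28387 = 2 + 28387 = 28389$)
$G{\left(p,V \right)} = \frac{91}{p} - \frac{V}{103}$ ($G{\left(p,V \right)} = V \left(- \frac{1}{103}\right) + \frac{91}{p} = - \frac{V}{103} + \frac{91}{p} = \frac{91}{p} - \frac{V}{103}$)
$\sqrt{G{\left(-78,-89 \right)} + g} = \sqrt{\left(\frac{91}{-78} - - \frac{89}{103}\right) + 28389} = \sqrt{\left(91 \left(- \frac{1}{78}\right) + \frac{89}{103}\right) + 28389} = \sqrt{\left(- \frac{7}{6} + \frac{89}{103}\right) + 28389} = \sqrt{- \frac{187}{618} + 28389} = \sqrt{\frac{17544215}{618}} = \frac{\sqrt{10842324870}}{618}$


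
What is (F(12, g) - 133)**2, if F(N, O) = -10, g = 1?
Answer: 20449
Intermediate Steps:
(F(12, g) - 133)**2 = (-10 - 133)**2 = (-143)**2 = 20449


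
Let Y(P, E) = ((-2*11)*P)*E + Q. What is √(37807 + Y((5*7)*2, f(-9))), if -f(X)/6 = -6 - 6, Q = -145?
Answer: I*√73218 ≈ 270.59*I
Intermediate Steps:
f(X) = 72 (f(X) = -6*(-6 - 6) = -6*(-12) = 72)
Y(P, E) = -145 - 22*E*P (Y(P, E) = ((-2*11)*P)*E - 145 = (-22*P)*E - 145 = -22*E*P - 145 = -145 - 22*E*P)
√(37807 + Y((5*7)*2, f(-9))) = √(37807 + (-145 - 22*72*(5*7)*2)) = √(37807 + (-145 - 22*72*35*2)) = √(37807 + (-145 - 22*72*70)) = √(37807 + (-145 - 110880)) = √(37807 - 111025) = √(-73218) = I*√73218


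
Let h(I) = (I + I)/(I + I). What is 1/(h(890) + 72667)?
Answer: 1/72668 ≈ 1.3761e-5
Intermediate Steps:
h(I) = 1 (h(I) = (2*I)/((2*I)) = (2*I)*(1/(2*I)) = 1)
1/(h(890) + 72667) = 1/(1 + 72667) = 1/72668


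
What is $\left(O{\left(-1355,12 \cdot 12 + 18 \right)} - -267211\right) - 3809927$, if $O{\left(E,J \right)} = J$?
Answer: $-3542554$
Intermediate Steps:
$\left(O{\left(-1355,12 \cdot 12 + 18 \right)} - -267211\right) - 3809927 = \left(\left(12 \cdot 12 + 18\right) - -267211\right) - 3809927 = \left(\left(144 + 18\right) + 267211\right) - 3809927 = \left(162 + 267211\right) - 3809927 = 267373 - 3809927 = -3542554$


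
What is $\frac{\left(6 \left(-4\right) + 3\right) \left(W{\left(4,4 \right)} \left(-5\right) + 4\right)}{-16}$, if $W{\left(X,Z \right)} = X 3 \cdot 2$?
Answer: $- \frac{609}{4} \approx -152.25$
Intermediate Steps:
$W{\left(X,Z \right)} = 6 X$ ($W{\left(X,Z \right)} = 3 X 2 = 6 X$)
$\frac{\left(6 \left(-4\right) + 3\right) \left(W{\left(4,4 \right)} \left(-5\right) + 4\right)}{-16} = \frac{\left(6 \left(-4\right) + 3\right) \left(6 \cdot 4 \left(-5\right) + 4\right)}{-16} = \left(-24 + 3\right) \left(24 \left(-5\right) + 4\right) \left(- \frac{1}{16}\right) = - 21 \left(-120 + 4\right) \left(- \frac{1}{16}\right) = \left(-21\right) \left(-116\right) \left(- \frac{1}{16}\right) = 2436 \left(- \frac{1}{16}\right) = - \frac{609}{4}$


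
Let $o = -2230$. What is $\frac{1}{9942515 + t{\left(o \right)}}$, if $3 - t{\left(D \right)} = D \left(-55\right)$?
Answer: $\frac{1}{9819868} \approx 1.0183 \cdot 10^{-7}$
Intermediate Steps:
$t{\left(D \right)} = 3 + 55 D$ ($t{\left(D \right)} = 3 - D \left(-55\right) = 3 - - 55 D = 3 + 55 D$)
$\frac{1}{9942515 + t{\left(o \right)}} = \frac{1}{9942515 + \left(3 + 55 \left(-2230\right)\right)} = \frac{1}{9942515 + \left(3 - 122650\right)} = \frac{1}{9942515 - 122647} = \frac{1}{9819868}$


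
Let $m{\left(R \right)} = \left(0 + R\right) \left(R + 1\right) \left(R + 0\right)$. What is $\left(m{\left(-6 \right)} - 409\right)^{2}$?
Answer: $346921$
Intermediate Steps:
$m{\left(R \right)} = R^{2} \left(1 + R\right)$ ($m{\left(R \right)} = R \left(1 + R\right) R = R R \left(1 + R\right) = R^{2} \left(1 + R\right)$)
$\left(m{\left(-6 \right)} - 409\right)^{2} = \left(\left(-6\right)^{2} \left(1 - 6\right) - 409\right)^{2} = \left(36 \left(-5\right) - 409\right)^{2} = \left(-180 - 409\right)^{2} = \left(-589\right)^{2} = 346921$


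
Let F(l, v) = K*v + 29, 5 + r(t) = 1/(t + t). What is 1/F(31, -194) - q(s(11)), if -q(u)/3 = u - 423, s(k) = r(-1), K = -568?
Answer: -283378189/220442 ≈ -1285.5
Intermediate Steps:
r(t) = -5 + 1/(2*t) (r(t) = -5 + 1/(t + t) = -5 + 1/(2*t))
s(k) = -11/2 (s(k) = -5 + (1/2)/(-1) = -5 + (1/2)*(-1) = -5 - 1/2 = -11/2)
F(l, v) = 29 - 568*v (F(l, v) = -568*v + 29 = 29 - 568*v)
q(u) = 1269 - 3*u (q(u) = -3*(u - 423) = -3*(-423 + u) = 1269 - 3*u)
1/F(31, -194) - q(s(11)) = 1/(29 - 568*(-194)) - (1269 - 3*(-11/2)) = 1/(29 + 110192) - (1269 + 33/2) = 1/110221 - 1*2571/2 = 1/110221 - 2571/2 = -283378189/220442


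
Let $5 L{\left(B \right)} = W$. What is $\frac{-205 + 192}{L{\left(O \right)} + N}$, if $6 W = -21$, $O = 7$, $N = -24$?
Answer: $\frac{10}{19} \approx 0.52632$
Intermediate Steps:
$W = - \frac{7}{2}$ ($W = \frac{1}{6} \left(-21\right) = - \frac{7}{2} \approx -3.5$)
$L{\left(B \right)} = - \frac{7}{10}$ ($L{\left(B \right)} = \frac{1}{5} \left(- \frac{7}{2}\right) = - \frac{7}{10}$)
$\frac{-205 + 192}{L{\left(O \right)} + N} = \frac{-205 + 192}{- \frac{7}{10} - 24} = - \frac{13}{- \frac{247}{10}} = \left(-13\right) \left(- \frac{10}{247}\right) = \frac{10}{19}$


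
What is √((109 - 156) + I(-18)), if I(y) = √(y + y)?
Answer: √(-47 + 6*I) ≈ 0.43671 + 6.8696*I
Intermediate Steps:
I(y) = √2*√y (I(y) = √(2*y) = √2*√y)
√((109 - 156) + I(-18)) = √((109 - 156) + √2*√(-18)) = √(-47 + √2*(3*I*√2)) = √(-47 + 6*I)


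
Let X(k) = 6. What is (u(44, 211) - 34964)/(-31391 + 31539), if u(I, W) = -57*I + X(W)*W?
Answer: -18103/74 ≈ -244.64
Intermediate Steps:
u(I, W) = -57*I + 6*W
(u(44, 211) - 34964)/(-31391 + 31539) = ((-57*44 + 6*211) - 34964)/(-31391 + 31539) = ((-2508 + 1266) - 34964)/148 = (-1242 - 34964)*(1/148) = -36206*1/148 = -18103/74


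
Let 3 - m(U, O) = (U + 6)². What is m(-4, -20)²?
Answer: 1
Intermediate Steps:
m(U, O) = 3 - (6 + U)² (m(U, O) = 3 - (U + 6)² = 3 - (6 + U)²)
m(-4, -20)² = (3 - (6 - 4)²)² = (3 - 1*2²)² = (3 - 1*4)² = (3 - 4)² = (-1)² = 1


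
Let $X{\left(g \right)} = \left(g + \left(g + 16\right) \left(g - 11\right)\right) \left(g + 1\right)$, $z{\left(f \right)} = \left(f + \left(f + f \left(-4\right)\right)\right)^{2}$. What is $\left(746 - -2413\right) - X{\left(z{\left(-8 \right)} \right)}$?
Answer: $-17189113$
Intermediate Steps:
$z{\left(f \right)} = 4 f^{2}$ ($z{\left(f \right)} = \left(f + \left(f - 4 f\right)\right)^{2} = \left(f - 3 f\right)^{2} = \left(- 2 f\right)^{2} = 4 f^{2}$)
$X{\left(g \right)} = \left(1 + g\right) \left(g + \left(-11 + g\right) \left(16 + g\right)\right)$ ($X{\left(g \right)} = \left(g + \left(16 + g\right) \left(-11 + g\right)\right) \left(1 + g\right) = \left(g + \left(-11 + g\right) \left(16 + g\right)\right) \left(1 + g\right) = \left(1 + g\right) \left(g + \left(-11 + g\right) \left(16 + g\right)\right)$)
$\left(746 - -2413\right) - X{\left(z{\left(-8 \right)} \right)} = \left(746 - -2413\right) - \left(-176 + \left(4 \left(-8\right)^{2}\right)^{3} - 170 \cdot 4 \left(-8\right)^{2} + 7 \left(4 \left(-8\right)^{2}\right)^{2}\right) = \left(746 + 2413\right) - \left(-176 + \left(4 \cdot 64\right)^{3} - 170 \cdot 4 \cdot 64 + 7 \left(4 \cdot 64\right)^{2}\right) = 3159 - \left(-176 + 256^{3} - 43520 + 7 \cdot 256^{2}\right) = 3159 - \left(-176 + 16777216 - 43520 + 7 \cdot 65536\right) = 3159 - \left(-176 + 16777216 - 43520 + 458752\right) = 3159 - 17192272 = -17189113$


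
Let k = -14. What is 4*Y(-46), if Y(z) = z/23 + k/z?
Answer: -156/23 ≈ -6.7826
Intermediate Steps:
Y(z) = -14/z + z/23 (Y(z) = z/23 - 14/z = -14/z + z/23)
4*Y(-46) = 4*(-14/(-46) + (1/23)*(-46)) = 4*(-14*(-1/46) - 2) = 4*(7/23 - 2) = 4*(-39/23) = -156/23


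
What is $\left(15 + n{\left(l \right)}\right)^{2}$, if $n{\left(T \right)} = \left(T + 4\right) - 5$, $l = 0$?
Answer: $196$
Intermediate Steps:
$n{\left(T \right)} = -1 + T$ ($n{\left(T \right)} = \left(4 + T\right) - 5 = -1 + T$)
$\left(15 + n{\left(l \right)}\right)^{2} = \left(15 + \left(-1 + 0\right)\right)^{2} = \left(15 - 1\right)^{2} = 14^{2} = 196$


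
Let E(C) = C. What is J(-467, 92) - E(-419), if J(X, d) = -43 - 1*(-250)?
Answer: 626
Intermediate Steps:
J(X, d) = 207 (J(X, d) = -43 + 250 = 207)
J(-467, 92) - E(-419) = 207 - 1*(-419) = 207 + 419 = 626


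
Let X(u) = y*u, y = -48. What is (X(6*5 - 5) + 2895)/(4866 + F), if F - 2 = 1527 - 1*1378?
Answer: 1695/5017 ≈ 0.33785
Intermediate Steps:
F = 151 (F = 2 + (1527 - 1*1378) = 2 + (1527 - 1378) = 2 + 149 = 151)
X(u) = -48*u
(X(6*5 - 5) + 2895)/(4866 + F) = (-48*(6*5 - 5) + 2895)/(4866 + 151) = (-48*(30 - 5) + 2895)/5017 = (-48*25 + 2895)*(1/5017) = (-1200 + 2895)*(1/5017) = 1695*(1/5017) = 1695/5017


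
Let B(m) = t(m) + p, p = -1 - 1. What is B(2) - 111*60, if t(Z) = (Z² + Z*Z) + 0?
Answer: -6654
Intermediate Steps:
t(Z) = 2*Z² (t(Z) = (Z² + Z²) + 0 = 2*Z² + 0 = 2*Z²)
p = -2
B(m) = -2 + 2*m² (B(m) = 2*m² - 2 = -2 + 2*m²)
B(2) - 111*60 = (-2 + 2*2²) - 111*60 = (-2 + 2*4) - 6660 = (-2 + 8) - 6660 = 6 - 6660 = -6654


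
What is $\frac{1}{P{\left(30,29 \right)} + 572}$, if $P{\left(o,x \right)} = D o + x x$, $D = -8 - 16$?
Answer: $\frac{1}{693} \approx 0.001443$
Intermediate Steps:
$D = -24$ ($D = -8 - 16 = -24$)
$P{\left(o,x \right)} = x^{2} - 24 o$ ($P{\left(o,x \right)} = - 24 o + x x = - 24 o + x^{2} = x^{2} - 24 o$)
$\frac{1}{P{\left(30,29 \right)} + 572} = \frac{1}{\left(29^{2} - 720\right) + 572} = \frac{1}{\left(841 - 720\right) + 572} = \frac{1}{121 + 572} = \frac{1}{693}$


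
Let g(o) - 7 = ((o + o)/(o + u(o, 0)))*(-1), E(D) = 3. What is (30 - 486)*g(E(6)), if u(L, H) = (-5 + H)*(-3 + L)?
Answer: -2280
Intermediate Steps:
g(o) = 7 - 2*o/(15 - 4*o) (g(o) = 7 + ((o + o)/(o + (15 - 5*o - 3*0 + 0*o)))*(-1) = 7 + ((2*o)/(o + (15 - 5*o + 0 + 0)))*(-1) = 7 + ((2*o)/(o + (15 - 5*o)))*(-1) = 7 + ((2*o)/(15 - 4*o))*(-1) = 7 + (2*o/(15 - 4*o))*(-1) = 7 - 2*o/(15 - 4*o))
(30 - 486)*g(E(6)) = (30 - 486)*(15*(-7 + 2*3)/(-15 + 4*3)) = -6840*(-7 + 6)/(-15 + 12) = -6840*(-1)/(-3) = -6840*(-1)*(-1)/3 = -456*5 = -2280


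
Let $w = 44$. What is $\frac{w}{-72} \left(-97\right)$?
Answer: $\frac{1067}{18} \approx 59.278$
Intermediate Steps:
$\frac{w}{-72} \left(-97\right) = \frac{44}{-72} \left(-97\right) = 44 \left(- \frac{1}{72}\right) \left(-97\right) = \left(- \frac{11}{18}\right) \left(-97\right) = \frac{1067}{18}$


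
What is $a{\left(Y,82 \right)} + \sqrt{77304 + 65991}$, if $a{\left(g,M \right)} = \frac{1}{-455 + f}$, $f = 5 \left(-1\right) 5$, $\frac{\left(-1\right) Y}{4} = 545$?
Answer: $- \frac{1}{480} + \sqrt{143295} \approx 378.54$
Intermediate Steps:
$Y = -2180$ ($Y = \left(-4\right) 545 = -2180$)
$f = -25$ ($f = \left(-5\right) 5 = -25$)
$a{\left(g,M \right)} = - \frac{1}{480}$ ($a{\left(g,M \right)} = \frac{1}{-455 - 25} = \frac{1}{-480} = - \frac{1}{480}$)
$a{\left(Y,82 \right)} + \sqrt{77304 + 65991} = - \frac{1}{480} + \sqrt{77304 + 65991} = - \frac{1}{480} + \sqrt{143295}$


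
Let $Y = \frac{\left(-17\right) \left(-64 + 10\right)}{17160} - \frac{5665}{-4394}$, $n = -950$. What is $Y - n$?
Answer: $\frac{459822007}{483340} \approx 951.34$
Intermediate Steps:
$Y = \frac{649007}{483340}$ ($Y = \left(-17\right) \left(-54\right) \frac{1}{17160} - - \frac{5665}{4394} = 918 \cdot \frac{1}{17160} + \frac{5665}{4394} = \frac{153}{2860} + \frac{5665}{4394} = \frac{649007}{483340} \approx 1.3428$)
$Y - n = \frac{649007}{483340} - -950 = \frac{649007}{483340} + 950 = \frac{459822007}{483340}$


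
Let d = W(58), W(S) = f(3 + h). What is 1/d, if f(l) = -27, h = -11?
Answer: -1/27 ≈ -0.037037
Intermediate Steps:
W(S) = -27
d = -27
1/d = 1/(-27) = -1/27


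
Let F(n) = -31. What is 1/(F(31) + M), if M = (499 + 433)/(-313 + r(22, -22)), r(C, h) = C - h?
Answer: -269/9271 ≈ -0.029015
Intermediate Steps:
M = -932/269 (M = (499 + 433)/(-313 + (22 - 1*(-22))) = 932/(-313 + (22 + 22)) = 932/(-313 + 44) = 932/(-269) = 932*(-1/269) = -932/269 ≈ -3.4647)
1/(F(31) + M) = 1/(-31 - 932/269) = 1/(-9271/269) = -269/9271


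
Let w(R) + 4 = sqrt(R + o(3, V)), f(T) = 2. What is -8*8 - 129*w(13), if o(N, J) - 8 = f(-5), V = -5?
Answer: 452 - 129*sqrt(23) ≈ -166.66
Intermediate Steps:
o(N, J) = 10 (o(N, J) = 8 + 2 = 10)
w(R) = -4 + sqrt(10 + R) (w(R) = -4 + sqrt(R + 10) = -4 + sqrt(10 + R))
-8*8 - 129*w(13) = -8*8 - 129*(-4 + sqrt(10 + 13)) = -64 - 129*(-4 + sqrt(23)) = -64 + (516 - 129*sqrt(23)) = 452 - 129*sqrt(23)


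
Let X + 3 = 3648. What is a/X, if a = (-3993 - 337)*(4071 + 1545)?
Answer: -180128/27 ≈ -6671.4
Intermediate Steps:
X = 3645 (X = -3 + 3648 = 3645)
a = -24317280 (a = -4330*5616 = -24317280)
a/X = -24317280/3645 = -24317280*1/3645 = -180128/27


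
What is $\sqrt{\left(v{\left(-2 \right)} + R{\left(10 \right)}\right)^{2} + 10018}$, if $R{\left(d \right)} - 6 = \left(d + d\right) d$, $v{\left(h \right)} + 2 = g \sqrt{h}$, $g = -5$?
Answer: $2 \sqrt{12896 - 510 i \sqrt{2}} \approx 227.21 - 6.3487 i$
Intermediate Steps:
$v{\left(h \right)} = -2 - 5 \sqrt{h}$
$R{\left(d \right)} = 6 + 2 d^{2}$ ($R{\left(d \right)} = 6 + \left(d + d\right) d = 6 + 2 d d = 6 + 2 d^{2}$)
$\sqrt{\left(v{\left(-2 \right)} + R{\left(10 \right)}\right)^{2} + 10018} = \sqrt{\left(\left(-2 - 5 \sqrt{-2}\right) + \left(6 + 2 \cdot 10^{2}\right)\right)^{2} + 10018} = \sqrt{\left(\left(-2 - 5 i \sqrt{2}\right) + \left(6 + 2 \cdot 100\right)\right)^{2} + 10018} = \sqrt{\left(\left(-2 - 5 i \sqrt{2}\right) + \left(6 + 200\right)\right)^{2} + 10018} = \sqrt{\left(\left(-2 - 5 i \sqrt{2}\right) + 206\right)^{2} + 10018} = \sqrt{\left(204 - 5 i \sqrt{2}\right)^{2} + 10018} = \sqrt{10018 + \left(204 - 5 i \sqrt{2}\right)^{2}}$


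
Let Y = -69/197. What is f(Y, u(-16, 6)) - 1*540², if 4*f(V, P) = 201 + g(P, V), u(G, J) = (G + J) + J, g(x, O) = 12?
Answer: -1166187/4 ≈ -2.9155e+5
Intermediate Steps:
Y = -69/197 (Y = -69*1/197 = -69/197 ≈ -0.35025)
u(G, J) = G + 2*J
f(V, P) = 213/4 (f(V, P) = (201 + 12)/4 = (¼)*213 = 213/4)
f(Y, u(-16, 6)) - 1*540² = 213/4 - 1*540² = 213/4 - 1*291600 = 213/4 - 291600 = -1166187/4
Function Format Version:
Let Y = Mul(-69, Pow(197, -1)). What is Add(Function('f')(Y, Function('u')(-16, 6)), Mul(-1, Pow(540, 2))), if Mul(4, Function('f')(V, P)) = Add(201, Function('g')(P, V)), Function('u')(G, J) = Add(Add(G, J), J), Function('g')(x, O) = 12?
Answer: Rational(-1166187, 4) ≈ -2.9155e+5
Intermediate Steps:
Y = Rational(-69, 197) (Y = Mul(-69, Rational(1, 197)) = Rational(-69, 197) ≈ -0.35025)
Function('u')(G, J) = Add(G, Mul(2, J))
Function('f')(V, P) = Rational(213, 4) (Function('f')(V, P) = Mul(Rational(1, 4), Add(201, 12)) = Mul(Rational(1, 4), 213) = Rational(213, 4))
Add(Function('f')(Y, Function('u')(-16, 6)), Mul(-1, Pow(540, 2))) = Add(Rational(213, 4), Mul(-1, Pow(540, 2))) = Add(Rational(213, 4), Mul(-1, 291600)) = Add(Rational(213, 4), -291600) = Rational(-1166187, 4)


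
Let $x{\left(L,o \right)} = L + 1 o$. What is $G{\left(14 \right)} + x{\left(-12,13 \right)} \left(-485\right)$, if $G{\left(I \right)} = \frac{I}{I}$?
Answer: $-484$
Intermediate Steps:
$x{\left(L,o \right)} = L + o$
$G{\left(I \right)} = 1$
$G{\left(14 \right)} + x{\left(-12,13 \right)} \left(-485\right) = 1 + \left(-12 + 13\right) \left(-485\right) = 1 + 1 \left(-485\right) = 1 - 485 = -484$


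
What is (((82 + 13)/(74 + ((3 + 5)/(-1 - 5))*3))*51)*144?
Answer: 69768/7 ≈ 9966.9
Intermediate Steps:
(((82 + 13)/(74 + ((3 + 5)/(-1 - 5))*3))*51)*144 = ((95/(74 + (8/(-6))*3))*51)*144 = ((95/(74 + (8*(-1/6))*3))*51)*144 = ((95/(74 - 4/3*3))*51)*144 = ((95/(74 - 4))*51)*144 = ((95/70)*51)*144 = ((95*(1/70))*51)*144 = ((19/14)*51)*144 = (969/14)*144 = 69768/7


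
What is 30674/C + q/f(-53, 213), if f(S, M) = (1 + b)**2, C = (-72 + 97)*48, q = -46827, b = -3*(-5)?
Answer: -3021241/19200 ≈ -157.36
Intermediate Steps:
b = 15
C = 1200 (C = 25*48 = 1200)
f(S, M) = 256 (f(S, M) = (1 + 15)**2 = 16**2 = 256)
30674/C + q/f(-53, 213) = 30674/1200 - 46827/256 = 30674*(1/1200) - 46827*1/256 = 15337/600 - 46827/256 = -3021241/19200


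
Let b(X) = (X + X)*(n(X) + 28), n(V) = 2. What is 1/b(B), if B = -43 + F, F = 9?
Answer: -1/2040 ≈ -0.00049020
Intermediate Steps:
B = -34 (B = -43 + 9 = -34)
b(X) = 60*X (b(X) = (X + X)*(2 + 28) = (2*X)*30 = 60*X)
1/b(B) = 1/(60*(-34)) = 1/(-2040) = -1/2040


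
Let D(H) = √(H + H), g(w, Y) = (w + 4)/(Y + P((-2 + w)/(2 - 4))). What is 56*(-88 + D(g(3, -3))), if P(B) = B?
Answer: -4928 + 112*I ≈ -4928.0 + 112.0*I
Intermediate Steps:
g(w, Y) = (4 + w)/(1 + Y - w/2) (g(w, Y) = (w + 4)/(Y + (-2 + w)/(2 - 4)) = (4 + w)/(Y + (-2 + w)/(-2)) = (4 + w)/(Y + (-2 + w)*(-½)) = (4 + w)/(Y + (1 - w/2)) = (4 + w)/(1 + Y - w/2))
D(H) = √2*√H (D(H) = √(2*H) = √2*√H)
56*(-88 + D(g(3, -3))) = 56*(-88 + √2*√(2*(4 + 3)/(2 - 1*3 + 2*(-3)))) = 56*(-88 + √2*√(2*7/(2 - 3 - 6))) = 56*(-88 + √2*√(2*7/(-7))) = 56*(-88 + √2*√(2*(-⅐)*7)) = 56*(-88 + √2*√(-2)) = 56*(-88 + √2*(I*√2)) = 56*(-88 + 2*I) = -4928 + 112*I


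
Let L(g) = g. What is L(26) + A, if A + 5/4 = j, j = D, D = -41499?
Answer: -165897/4 ≈ -41474.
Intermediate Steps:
j = -41499
A = -166001/4 (A = -5/4 - 41499 = -166001/4 ≈ -41500.)
L(26) + A = 26 - 166001/4 = -165897/4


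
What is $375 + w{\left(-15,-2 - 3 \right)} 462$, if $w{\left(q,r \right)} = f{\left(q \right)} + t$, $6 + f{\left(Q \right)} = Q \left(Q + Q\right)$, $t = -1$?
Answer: $205041$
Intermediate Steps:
$f{\left(Q \right)} = -6 + 2 Q^{2}$ ($f{\left(Q \right)} = -6 + Q \left(Q + Q\right) = -6 + Q 2 Q = -6 + 2 Q^{2}$)
$w{\left(q,r \right)} = -7 + 2 q^{2}$ ($w{\left(q,r \right)} = \left(-6 + 2 q^{2}\right) - 1 = -7 + 2 q^{2}$)
$375 + w{\left(-15,-2 - 3 \right)} 462 = 375 + \left(-7 + 2 \left(-15\right)^{2}\right) 462 = 375 + \left(-7 + 2 \cdot 225\right) 462 = 375 + \left(-7 + 450\right) 462 = 375 + 443 \cdot 462 = 375 + 204666 = 205041$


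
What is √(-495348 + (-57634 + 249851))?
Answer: I*√303131 ≈ 550.57*I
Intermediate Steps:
√(-495348 + (-57634 + 249851)) = √(-495348 + 192217) = √(-303131) = I*√303131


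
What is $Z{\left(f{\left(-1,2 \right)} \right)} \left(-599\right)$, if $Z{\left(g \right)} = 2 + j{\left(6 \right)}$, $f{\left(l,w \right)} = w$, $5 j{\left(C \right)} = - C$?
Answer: $- \frac{2396}{5} \approx -479.2$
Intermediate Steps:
$j{\left(C \right)} = - \frac{C}{5}$ ($j{\left(C \right)} = \frac{\left(-1\right) C}{5} = - \frac{C}{5}$)
$Z{\left(g \right)} = \frac{4}{5}$ ($Z{\left(g \right)} = 2 - \frac{6}{5} = \frac{4}{5}$)
$Z{\left(f{\left(-1,2 \right)} \right)} \left(-599\right) = \frac{4}{5} \left(-599\right) = - \frac{2396}{5}$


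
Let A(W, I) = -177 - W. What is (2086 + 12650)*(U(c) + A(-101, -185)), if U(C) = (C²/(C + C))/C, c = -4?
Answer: -1112568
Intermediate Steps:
U(C) = ½ (U(C) = (C²/((2*C)))/C = ((1/(2*C))*C²)/C = (C/2)/C = ½)
(2086 + 12650)*(U(c) + A(-101, -185)) = (2086 + 12650)*(½ + (-177 - 1*(-101))) = 14736*(½ + (-177 + 101)) = 14736*(½ - 76) = 14736*(-151/2) = -1112568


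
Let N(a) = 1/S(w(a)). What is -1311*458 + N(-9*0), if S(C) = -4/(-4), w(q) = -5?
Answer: -600437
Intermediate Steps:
S(C) = 1 (S(C) = -4*(-¼) = 1)
N(a) = 1 (N(a) = 1/1 = 1)
-1311*458 + N(-9*0) = -1311*458 + 1 = -600438 + 1 = -600437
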